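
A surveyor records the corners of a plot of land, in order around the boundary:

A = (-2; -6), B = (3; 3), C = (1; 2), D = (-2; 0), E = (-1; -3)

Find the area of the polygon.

12.5

Σ = (12) + (3) + (4) + (6) + (0) = 25
Area = |Σ|/2 = 12.5.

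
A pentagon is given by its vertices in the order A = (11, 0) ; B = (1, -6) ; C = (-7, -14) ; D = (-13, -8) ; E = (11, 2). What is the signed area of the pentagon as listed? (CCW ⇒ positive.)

-104

Apply the shoelace formula: 2A = Σ (x_i·y_{i+1} − x_{i+1}·y_i), indices taken mod 5.
Σ = (-66) + (-56) + (-126) + (62) + (-22) = -208
Signed area = Σ/2 = -104 (negative ⇒ clockwise traversal).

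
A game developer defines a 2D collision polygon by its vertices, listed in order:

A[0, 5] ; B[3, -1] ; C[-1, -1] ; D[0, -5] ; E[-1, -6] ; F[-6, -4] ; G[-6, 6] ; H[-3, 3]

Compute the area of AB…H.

Apply the surveyor's formula: 2A = Σ (x_i·y_{i+1} − x_{i+1}·y_i), indices taken mod 8.
Σ = (-15) + (-4) + (5) + (-5) + (-32) + (-60) + (0) + (-15) = -126
Area = |Σ|/2 = 63.

63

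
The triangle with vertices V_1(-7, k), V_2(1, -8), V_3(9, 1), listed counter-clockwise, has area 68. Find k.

0

The doubled signed area Σ (x_i y_{i+1} − x_{i+1} y_i) is linear in k.
With k=0 it equals 136; the coefficient of k is 8 (from the two edges through V_1).
So 8·k + 136 = 2·68 = 136 ⇒ k = 0.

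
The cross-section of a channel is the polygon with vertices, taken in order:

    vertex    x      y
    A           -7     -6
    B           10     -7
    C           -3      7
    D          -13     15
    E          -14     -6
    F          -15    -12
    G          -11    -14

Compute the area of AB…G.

308

Apply the surveyor's formula: 2A = Σ (x_i·y_{i+1} − x_{i+1}·y_i), indices taken mod 7.
Σ = (109) + (49) + (46) + (288) + (78) + (78) + (-32) = 616
Area = |Σ|/2 = 308.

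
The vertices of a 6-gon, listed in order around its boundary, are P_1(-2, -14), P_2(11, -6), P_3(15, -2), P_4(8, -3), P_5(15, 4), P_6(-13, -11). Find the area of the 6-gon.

Apply the shoelace (surveyor's) formula: 2A = Σ (x_i·y_{i+1} − x_{i+1}·y_i), indices taken mod 6.
Cross-terms: 166, 68, -29, 77, -113, 160  ⇒  Σ = 329
Area = |Σ|/2 = 164.5.

164.5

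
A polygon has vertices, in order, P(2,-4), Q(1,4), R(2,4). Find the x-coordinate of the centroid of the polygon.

5/3

Apply the shoelace (surveyor's) formula. First the cross-terms c_i = x_i·y_{i+1} − x_{i+1}·y_i:
  12, -4, -16  ⇒  2A = -8, A = -4.
Then Σ (x_i + x_{i+1})·c_i = -40, so x̄ = -40 / (6·(-4)) = 5/3.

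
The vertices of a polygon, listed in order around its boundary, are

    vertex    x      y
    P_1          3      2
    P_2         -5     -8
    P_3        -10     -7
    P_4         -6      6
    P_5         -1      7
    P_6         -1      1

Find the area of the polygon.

98

Σ = (-14) + (-45) + (-102) + (-36) + (6) + (-5) = -196
Area = |Σ|/2 = 98.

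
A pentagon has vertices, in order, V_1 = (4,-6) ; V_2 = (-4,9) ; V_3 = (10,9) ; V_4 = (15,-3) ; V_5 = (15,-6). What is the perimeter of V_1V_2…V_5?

|V_1V_2| = √((-8)² + (15)²) = √289 = 17
|V_2V_3| = √((14)² + (0)²) = √196 = 14
|V_3V_4| = √((5)² + (-12)²) = √169 = 13
|V_4V_5| = √((0)² + (-3)²) = √9 = 3
|V_5V_1| = √((-11)² + (0)²) = √121 = 11
Perimeter = 17 + 14 + 13 + 3 + 11 = 58.

58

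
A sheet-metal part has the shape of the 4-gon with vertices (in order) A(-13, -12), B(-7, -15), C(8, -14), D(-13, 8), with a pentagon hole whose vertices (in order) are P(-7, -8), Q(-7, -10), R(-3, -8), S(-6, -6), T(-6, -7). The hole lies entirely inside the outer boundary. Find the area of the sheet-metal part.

228

Outer boundary:
Apply the surveyor's formula: 2A = Σ (x_i·y_{i+1} − x_{i+1}·y_i), indices taken mod 4.
A→B: (-13)(-15) − (-7)(-12) = 111
B→C: (-7)(-14) − (8)(-15) = 218
C→D: (8)(8) − (-13)(-14) = -118
D→A: (-13)(-12) − (-13)(8) = 260
Σ = 471
Area = |Σ|/2 = 235.5.
Hole:
Apply Gauss's area formula: 2A = Σ (x_i·y_{i+1} − x_{i+1}·y_i), indices taken mod 5.
Σ = (14) + (26) + (-30) + (6) + (-1) = 15
Area = |Σ|/2 = 7.5.
Net area = 235.5 − 7.5 = 228.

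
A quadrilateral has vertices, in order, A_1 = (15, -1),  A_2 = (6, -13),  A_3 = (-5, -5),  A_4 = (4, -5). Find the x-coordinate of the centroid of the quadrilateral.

115/21

Apply the shoelace (surveyor's) formula. First the cross-terms c_i = x_i·y_{i+1} − x_{i+1}·y_i:
  -189, -95, 45, 71  ⇒  2A = -168, A = -84.
Then Σ (x_i + x_{i+1})·c_i = -2760, so x̄ = -2760 / (6·(-84)) = 115/21.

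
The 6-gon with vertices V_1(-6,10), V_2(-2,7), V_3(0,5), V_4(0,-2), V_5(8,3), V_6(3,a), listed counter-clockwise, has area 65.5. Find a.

The doubled signed area Σ (x_i y_{i+1} − x_{i+1} y_i) is linear in a.
With a=0 it equals 5; the coefficient of a is 14 (from the two edges through V_6).
So 14·a + 5 = 2·65.5 = 131 ⇒ a = 9.

9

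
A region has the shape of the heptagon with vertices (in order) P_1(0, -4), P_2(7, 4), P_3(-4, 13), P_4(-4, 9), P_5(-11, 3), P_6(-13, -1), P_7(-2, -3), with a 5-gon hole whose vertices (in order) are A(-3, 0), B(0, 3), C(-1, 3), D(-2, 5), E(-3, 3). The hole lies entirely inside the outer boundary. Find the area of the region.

160

Outer boundary:
Σ = (28) + (107) + (16) + (87) + (50) + (37) + (8) = 333
Area = |Σ|/2 = 166.5.
Hole:
Σ = (-9) + (3) + (1) + (9) + (9) = 13
Area = |Σ|/2 = 6.5.
Net area = 166.5 − 6.5 = 160.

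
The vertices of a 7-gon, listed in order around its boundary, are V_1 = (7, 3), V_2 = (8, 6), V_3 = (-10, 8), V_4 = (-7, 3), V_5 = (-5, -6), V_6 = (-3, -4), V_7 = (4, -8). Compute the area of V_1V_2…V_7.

Apply the surveyor's formula: 2A = Σ (x_i·y_{i+1} − x_{i+1}·y_i), indices taken mod 7.
Σ = (18) + (124) + (26) + (57) + (2) + (40) + (68) = 335
Area = |Σ|/2 = 167.5.

167.5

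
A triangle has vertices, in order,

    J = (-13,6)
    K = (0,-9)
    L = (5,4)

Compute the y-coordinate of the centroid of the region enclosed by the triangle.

1/3

Apply the shoelace formula. First the cross-terms c_i = x_i·y_{i+1} − x_{i+1}·y_i:
  117, 45, 82  ⇒  2A = 244, A = 122.
Then Σ (y_i + y_{i+1})·c_i = 244, so ȳ = 244 / (6·122) = 1/3.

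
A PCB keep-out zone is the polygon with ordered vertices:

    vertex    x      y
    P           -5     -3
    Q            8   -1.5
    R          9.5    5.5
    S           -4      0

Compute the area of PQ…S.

61.875

Apply the surveyor's formula: 2A = Σ (x_i·y_{i+1} − x_{i+1}·y_i), indices taken mod 4.
Σ = (31.5) + (58.25) + (22) + (12) = 123.75
Area = |Σ|/2 = 61.875.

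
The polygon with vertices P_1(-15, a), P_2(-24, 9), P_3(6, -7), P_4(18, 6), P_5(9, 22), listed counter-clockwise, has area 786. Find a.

23

Write out the shoelace sum; only the two edges meeting at P_1 involve a:
2·Area = [(9·a − (-15)·22) + ((-15)·9 − (-24)·a)] + 618
       = 33·a + 813 = 1572
⇒ a = 23.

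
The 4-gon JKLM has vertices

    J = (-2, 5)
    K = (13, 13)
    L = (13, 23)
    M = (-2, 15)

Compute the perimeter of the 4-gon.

54

|JK| = √((15)² + (8)²) = √289 = 17
|KL| = √((0)² + (10)²) = √100 = 10
|LM| = √((-15)² + (-8)²) = √289 = 17
|MJ| = √((0)² + (-10)²) = √100 = 10
Perimeter = 17 + 10 + 17 + 10 = 54.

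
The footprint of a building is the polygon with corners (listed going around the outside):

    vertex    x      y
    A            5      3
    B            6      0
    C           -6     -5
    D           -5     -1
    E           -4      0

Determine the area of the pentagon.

Apply the shoelace (surveyor's) formula: 2A = Σ (x_i·y_{i+1} − x_{i+1}·y_i), indices taken mod 5.
Σ = (-18) + (-30) + (-19) + (-4) + (-12) = -83
Area = |Σ|/2 = 41.5.

41.5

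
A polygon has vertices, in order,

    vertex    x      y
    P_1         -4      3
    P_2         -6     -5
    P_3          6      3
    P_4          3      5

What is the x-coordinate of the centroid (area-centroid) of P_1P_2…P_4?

Apply the surveyor's formula. First the cross-terms c_i = x_i·y_{i+1} − x_{i+1}·y_i:
  38, 12, 21, 29  ⇒  2A = 100, A = 50.
Then Σ (x_i + x_{i+1})·c_i = -220, so x̄ = -220 / (6·50) = -11/15.

-11/15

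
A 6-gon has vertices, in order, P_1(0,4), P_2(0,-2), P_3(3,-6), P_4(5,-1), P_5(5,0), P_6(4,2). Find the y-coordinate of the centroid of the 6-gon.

-0.65625

Apply the shoelace formula. First the cross-terms c_i = x_i·y_{i+1} − x_{i+1}·y_i:
  0, 6, 27, 5, 10, 16  ⇒  2A = 64, A = 32.
Then Σ (y_i + y_{i+1})·c_i = -126, so ȳ = -126 / (6·32) = -0.65625.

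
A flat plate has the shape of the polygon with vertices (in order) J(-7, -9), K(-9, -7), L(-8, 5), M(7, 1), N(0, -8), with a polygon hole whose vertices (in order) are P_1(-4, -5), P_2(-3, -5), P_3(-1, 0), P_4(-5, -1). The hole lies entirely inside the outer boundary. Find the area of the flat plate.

133

Outer boundary:
Σ = (-32) + (-101) + (-43) + (-56) + (-56) = -288
Area = |Σ|/2 = 144.
Hole:
Apply the shoelace formula: 2A = Σ (x_i·y_{i+1} − x_{i+1}·y_i), indices taken mod 4.
Cross-terms: 5, -5, 1, 21  ⇒  Σ = 22
Area = |Σ|/2 = 11.
Net area = 144 − 11 = 133.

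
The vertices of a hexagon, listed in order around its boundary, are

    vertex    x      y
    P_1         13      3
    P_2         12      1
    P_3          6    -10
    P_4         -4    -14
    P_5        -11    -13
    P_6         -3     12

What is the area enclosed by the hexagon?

Σ = (-23) + (-126) + (-124) + (-102) + (-171) + (-165) = -711
Area = |Σ|/2 = 355.5.

355.5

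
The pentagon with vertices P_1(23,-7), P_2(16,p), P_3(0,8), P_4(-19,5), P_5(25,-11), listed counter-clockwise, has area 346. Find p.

The doubled signed area Σ (x_i y_{i+1} − x_{i+1} y_i) is linear in p.
With p=0 it equals 554; the coefficient of p is 23 (from the two edges through P_2).
So 23·p + 554 = 2·346 = 692 ⇒ p = 6.

6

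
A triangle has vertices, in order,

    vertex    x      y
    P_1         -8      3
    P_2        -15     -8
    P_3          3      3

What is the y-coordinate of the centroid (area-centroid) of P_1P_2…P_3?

Apply the surveyor's formula. First the cross-terms c_i = x_i·y_{i+1} − x_{i+1}·y_i:
  109, -21, 33  ⇒  2A = 121, A = 60.5.
Then Σ (y_i + y_{i+1})·c_i = -242, so ȳ = -242 / (6·60.5) = -2/3.

-2/3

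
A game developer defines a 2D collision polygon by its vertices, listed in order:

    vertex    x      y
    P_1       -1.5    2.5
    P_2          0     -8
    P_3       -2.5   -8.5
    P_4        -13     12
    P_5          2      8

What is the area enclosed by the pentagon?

129.75

Σ = (12) + (-20) + (-140.5) + (-128) + (17) = -259.5
Area = |Σ|/2 = 129.75.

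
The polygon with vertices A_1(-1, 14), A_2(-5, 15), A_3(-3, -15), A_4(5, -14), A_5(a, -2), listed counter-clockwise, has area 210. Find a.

Write out the shoelace sum; only the two edges meeting at A_5 involve a:
2·Area = [(5·(-2) − a·(-14)) + (a·14 − (-1)·(-2))] + 292
       = 28·a + 280 = 420
⇒ a = 5.

5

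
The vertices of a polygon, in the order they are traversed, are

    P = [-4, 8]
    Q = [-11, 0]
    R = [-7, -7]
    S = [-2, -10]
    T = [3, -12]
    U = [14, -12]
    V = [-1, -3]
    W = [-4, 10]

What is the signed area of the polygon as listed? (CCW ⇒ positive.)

Apply the surveyor's formula: 2A = Σ (x_i·y_{i+1} − x_{i+1}·y_i), indices taken mod 8.
P→Q: (-4)(0) − (-11)(8) = 88
Q→R: (-11)(-7) − (-7)(0) = 77
R→S: (-7)(-10) − (-2)(-7) = 56
S→T: (-2)(-12) − (3)(-10) = 54
T→U: (3)(-12) − (14)(-12) = 132
U→V: (14)(-3) − (-1)(-12) = -54
V→W: (-1)(10) − (-4)(-3) = -22
W→P: (-4)(8) − (-4)(10) = 8
Σ = 339
Signed area = Σ/2 = 169.5 (positive ⇒ counter-clockwise traversal).

169.5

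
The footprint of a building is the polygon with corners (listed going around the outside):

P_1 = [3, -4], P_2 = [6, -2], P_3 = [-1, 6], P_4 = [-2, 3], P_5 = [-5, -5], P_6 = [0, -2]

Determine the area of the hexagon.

Apply the shoelace formula: 2A = Σ (x_i·y_{i+1} − x_{i+1}·y_i), indices taken mod 6.
Σ = (18) + (34) + (9) + (25) + (10) + (6) = 102
Area = |Σ|/2 = 51.

51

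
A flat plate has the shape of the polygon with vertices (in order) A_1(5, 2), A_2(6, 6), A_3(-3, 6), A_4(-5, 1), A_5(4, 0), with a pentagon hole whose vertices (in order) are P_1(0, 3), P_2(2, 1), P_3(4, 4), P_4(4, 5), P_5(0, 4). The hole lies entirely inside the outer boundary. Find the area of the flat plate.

Outer boundary:
Σ = (18) + (54) + (27) + (-4) + (8) = 103
Area = |Σ|/2 = 51.5.
Hole:
Cross-terms: -6, 4, 4, 16, 0  ⇒  Σ = 18
Area = |Σ|/2 = 9.
Net area = 51.5 − 9 = 42.5.

42.5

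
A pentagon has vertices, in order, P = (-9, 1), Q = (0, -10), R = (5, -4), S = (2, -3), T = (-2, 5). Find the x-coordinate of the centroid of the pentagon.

Apply the surveyor's formula. First the cross-terms c_i = x_i·y_{i+1} − x_{i+1}·y_i:
  90, 50, -7, 4, 43  ⇒  2A = 180, A = 90.
Then Σ (x_i + x_{i+1})·c_i = -1082, so x̄ = -1082 / (6·90) = -541/270.

-541/270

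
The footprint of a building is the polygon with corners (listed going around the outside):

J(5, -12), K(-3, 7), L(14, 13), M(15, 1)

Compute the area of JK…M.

Σ = (-1) + (-137) + (-181) + (-185) = -504
Area = |Σ|/2 = 252.

252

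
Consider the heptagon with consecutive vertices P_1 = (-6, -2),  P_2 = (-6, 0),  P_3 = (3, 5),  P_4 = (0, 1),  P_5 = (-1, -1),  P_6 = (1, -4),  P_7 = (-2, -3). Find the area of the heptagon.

Σ = (-12) + (-30) + (3) + (1) + (5) + (-11) + (-14) = -58
Area = |Σ|/2 = 29.

29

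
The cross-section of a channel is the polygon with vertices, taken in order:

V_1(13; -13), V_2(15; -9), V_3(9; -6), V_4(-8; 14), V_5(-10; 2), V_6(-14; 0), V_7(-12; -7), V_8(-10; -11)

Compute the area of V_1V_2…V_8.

V_1→V_2: (13)(-9) − (15)(-13) = 78
V_2→V_3: (15)(-6) − (9)(-9) = -9
V_3→V_4: (9)(14) − (-8)(-6) = 78
V_4→V_5: (-8)(2) − (-10)(14) = 124
V_5→V_6: (-10)(0) − (-14)(2) = 28
V_6→V_7: (-14)(-7) − (-12)(0) = 98
V_7→V_8: (-12)(-11) − (-10)(-7) = 62
V_8→V_1: (-10)(-13) − (13)(-11) = 273
Σ = 732
Area = |Σ|/2 = 366.

366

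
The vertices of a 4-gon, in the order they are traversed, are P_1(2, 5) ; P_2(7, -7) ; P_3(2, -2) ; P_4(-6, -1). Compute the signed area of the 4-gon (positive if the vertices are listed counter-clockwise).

-45.5

Apply the shoelace (surveyor's) formula: 2A = Σ (x_i·y_{i+1} − x_{i+1}·y_i), indices taken mod 4.
Cross-terms: -49, 0, -14, -28  ⇒  Σ = -91
Signed area = Σ/2 = -45.5 (negative ⇒ clockwise traversal).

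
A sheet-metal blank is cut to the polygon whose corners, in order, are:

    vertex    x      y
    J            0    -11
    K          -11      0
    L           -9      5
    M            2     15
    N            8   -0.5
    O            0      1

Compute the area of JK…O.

Cross-terms: -121, -55, -145, -121, 8, 0  ⇒  Σ = -434
Area = |Σ|/2 = 217.

217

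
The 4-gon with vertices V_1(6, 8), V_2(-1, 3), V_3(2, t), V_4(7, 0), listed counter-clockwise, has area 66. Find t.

Write out the shoelace sum; only the two edges meeting at V_3 involve t:
2·Area = [((-1)·t − 2·3) + (2·0 − 7·t)] + 82
       = -8·t + 76 = 132
⇒ t = -7.

-7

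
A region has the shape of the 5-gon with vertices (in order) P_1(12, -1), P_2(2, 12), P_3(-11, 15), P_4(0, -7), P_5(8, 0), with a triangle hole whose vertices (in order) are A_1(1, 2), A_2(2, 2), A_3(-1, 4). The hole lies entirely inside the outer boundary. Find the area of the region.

Outer boundary:
Apply the surveyor's formula: 2A = Σ (x_i·y_{i+1} − x_{i+1}·y_i), indices taken mod 5.
Σ = (146) + (162) + (77) + (56) + (-8) = 433
Area = |Σ|/2 = 216.5.
Hole:
Apply the shoelace (surveyor's) formula: 2A = Σ (x_i·y_{i+1} − x_{i+1}·y_i), indices taken mod 3.
Σ = (-2) + (10) + (-6) = 2
Area = |Σ|/2 = 1.
Net area = 216.5 − 1 = 215.5.

215.5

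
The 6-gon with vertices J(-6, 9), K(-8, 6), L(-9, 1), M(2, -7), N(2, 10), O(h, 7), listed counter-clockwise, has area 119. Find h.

-5

Write out the shoelace sum; only the two edges meeting at O involve h:
2·Area = [(2·7 − h·10) + (h·9 − (-6)·7)] + 177
       = -1·h + 233 = 238
⇒ h = -5.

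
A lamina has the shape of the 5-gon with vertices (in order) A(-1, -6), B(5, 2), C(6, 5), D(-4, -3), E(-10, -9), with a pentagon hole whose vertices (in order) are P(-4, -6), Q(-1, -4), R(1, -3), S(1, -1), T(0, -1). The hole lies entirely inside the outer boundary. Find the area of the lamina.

43

Outer boundary:
Apply the shoelace (surveyor's) formula: 2A = Σ (x_i·y_{i+1} − x_{i+1}·y_i), indices taken mod 5.
Cross-terms: 28, 13, 2, 6, 51  ⇒  Σ = 100
Area = |Σ|/2 = 50.
Hole:
Apply Gauss's area formula: 2A = Σ (x_i·y_{i+1} − x_{i+1}·y_i), indices taken mod 5.
P→Q: (-4)(-4) − (-1)(-6) = 10
Q→R: (-1)(-3) − (1)(-4) = 7
R→S: (1)(-1) − (1)(-3) = 2
S→T: (1)(-1) − (0)(-1) = -1
T→P: (0)(-6) − (-4)(-1) = -4
Σ = 14
Area = |Σ|/2 = 7.
Net area = 50 − 7 = 43.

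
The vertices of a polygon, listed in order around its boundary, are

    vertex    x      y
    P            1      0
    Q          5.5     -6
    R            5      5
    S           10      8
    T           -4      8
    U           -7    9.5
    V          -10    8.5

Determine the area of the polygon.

99.25

Apply the shoelace formula: 2A = Σ (x_i·y_{i+1} − x_{i+1}·y_i), indices taken mod 7.
Σ = (-6) + (57.5) + (-10) + (112) + (18) + (35.5) + (-8.5) = 198.5
Area = |Σ|/2 = 99.25.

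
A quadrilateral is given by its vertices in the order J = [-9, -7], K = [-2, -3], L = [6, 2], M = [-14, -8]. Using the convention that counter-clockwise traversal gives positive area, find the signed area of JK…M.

Apply the shoelace formula: 2A = Σ (x_i·y_{i+1} − x_{i+1}·y_i), indices taken mod 4.
Σ = (13) + (14) + (-20) + (26) = 33
Signed area = Σ/2 = 16.5 (positive ⇒ counter-clockwise traversal).

16.5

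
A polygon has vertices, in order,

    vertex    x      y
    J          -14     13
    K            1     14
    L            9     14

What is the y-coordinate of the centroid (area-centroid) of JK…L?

Apply Gauss's area formula. First the cross-terms c_i = x_i·y_{i+1} − x_{i+1}·y_i:
  -209, -112, 313  ⇒  2A = -8, A = -4.
Then Σ (y_i + y_{i+1})·c_i = -328, so ȳ = -328 / (6·(-4)) = 41/3.

41/3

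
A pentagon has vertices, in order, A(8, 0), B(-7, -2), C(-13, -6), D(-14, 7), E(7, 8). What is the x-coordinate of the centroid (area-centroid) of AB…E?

Apply the shoelace (surveyor's) formula. First the cross-terms c_i = x_i·y_{i+1} − x_{i+1}·y_i:
  -16, 16, -175, -161, -64  ⇒  2A = -400, A = -200.
Then Σ (x_i + x_{i+1})·c_i = 4556, so x̄ = 4556 / (6·(-200)) = -1139/300.

-1139/300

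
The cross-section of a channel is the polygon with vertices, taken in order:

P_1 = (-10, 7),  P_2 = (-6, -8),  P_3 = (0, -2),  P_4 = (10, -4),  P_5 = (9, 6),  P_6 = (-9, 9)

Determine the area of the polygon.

Apply the shoelace formula: 2A = Σ (x_i·y_{i+1} − x_{i+1}·y_i), indices taken mod 6.
Σ = (122) + (12) + (20) + (96) + (135) + (27) = 412
Area = |Σ|/2 = 206.

206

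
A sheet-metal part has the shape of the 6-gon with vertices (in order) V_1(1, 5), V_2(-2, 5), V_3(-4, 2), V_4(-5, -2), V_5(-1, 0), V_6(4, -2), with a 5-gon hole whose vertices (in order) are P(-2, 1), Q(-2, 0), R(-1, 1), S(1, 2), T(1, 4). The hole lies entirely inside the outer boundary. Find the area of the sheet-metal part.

Outer boundary:
Apply the surveyor's formula: 2A = Σ (x_i·y_{i+1} − x_{i+1}·y_i), indices taken mod 6.
Σ = (15) + (16) + (18) + (-2) + (2) + (22) = 71
Area = |Σ|/2 = 35.5.
Hole:
Apply the shoelace formula: 2A = Σ (x_i·y_{i+1} − x_{i+1}·y_i), indices taken mod 5.
Σ = (2) + (-2) + (-3) + (2) + (9) = 8
Area = |Σ|/2 = 4.
Net area = 35.5 − 4 = 31.5.

31.5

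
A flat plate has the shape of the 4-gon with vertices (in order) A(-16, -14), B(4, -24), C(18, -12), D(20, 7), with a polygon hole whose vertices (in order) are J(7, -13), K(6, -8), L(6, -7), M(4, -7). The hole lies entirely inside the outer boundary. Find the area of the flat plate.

Outer boundary:
Apply the shoelace formula: 2A = Σ (x_i·y_{i+1} − x_{i+1}·y_i), indices taken mod 4.
Cross-terms: 440, 384, 366, -168  ⇒  Σ = 1022
Area = |Σ|/2 = 511.
Hole:
Σ = (22) + (6) + (-14) + (-3) = 11
Area = |Σ|/2 = 5.5.
Net area = 511 − 5.5 = 505.5.

505.5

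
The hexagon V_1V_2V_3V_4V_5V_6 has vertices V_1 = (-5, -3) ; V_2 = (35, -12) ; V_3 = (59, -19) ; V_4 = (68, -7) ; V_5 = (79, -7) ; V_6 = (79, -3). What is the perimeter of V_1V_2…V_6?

|V_1V_2| = √((40)² + (-9)²) = √1681 = 41
|V_2V_3| = √((24)² + (-7)²) = √625 = 25
|V_3V_4| = √((9)² + (12)²) = √225 = 15
|V_4V_5| = √((11)² + (0)²) = √121 = 11
|V_5V_6| = √((0)² + (4)²) = √16 = 4
|V_6V_1| = √((-84)² + (0)²) = √7056 = 84
Perimeter = 41 + 25 + 15 + 11 + 4 + 84 = 180.

180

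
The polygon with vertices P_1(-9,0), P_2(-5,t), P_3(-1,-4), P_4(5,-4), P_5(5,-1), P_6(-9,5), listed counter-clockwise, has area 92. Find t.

-8

The doubled signed area Σ (x_i y_{i+1} − x_{i+1} y_i) is linear in t.
With t=0 it equals 120; the coefficient of t is -8 (from the two edges through P_2).
So -8·t + 120 = 2·92 = 184 ⇒ t = -8.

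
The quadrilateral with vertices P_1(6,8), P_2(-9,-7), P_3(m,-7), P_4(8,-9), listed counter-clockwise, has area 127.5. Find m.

6

The doubled signed area Σ (x_i y_{i+1} − x_{i+1} y_i) is linear in m.
With m=0 it equals 267; the coefficient of m is -2 (from the two edges through P_3).
So -2·m + 267 = 2·127.5 = 255 ⇒ m = 6.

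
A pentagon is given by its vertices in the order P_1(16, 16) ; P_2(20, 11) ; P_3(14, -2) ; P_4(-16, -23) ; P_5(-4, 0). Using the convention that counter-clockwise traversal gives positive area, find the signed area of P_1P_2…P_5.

-424

Apply the shoelace formula: 2A = Σ (x_i·y_{i+1} − x_{i+1}·y_i), indices taken mod 5.
Cross-terms: -144, -194, -354, -92, -64  ⇒  Σ = -848
Signed area = Σ/2 = -424 (negative ⇒ clockwise traversal).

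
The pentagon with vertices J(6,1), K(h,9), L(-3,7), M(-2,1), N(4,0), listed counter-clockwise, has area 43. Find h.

Write out the shoelace sum; only the two edges meeting at K involve h:
2·Area = [(6·9 − h·1) + (h·7 − (-3)·9)] + 11
       = 6·h + 92 = 86
⇒ h = -1.

-1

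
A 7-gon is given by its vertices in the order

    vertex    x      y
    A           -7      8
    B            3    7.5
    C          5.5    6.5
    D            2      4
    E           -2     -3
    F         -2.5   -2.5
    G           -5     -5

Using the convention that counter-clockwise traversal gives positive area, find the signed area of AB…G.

-82.375

A→B: (-7)(7.5) − (3)(8) = -76.5
B→C: (3)(6.5) − (5.5)(7.5) = -21.75
C→D: (5.5)(4) − (2)(6.5) = 9
D→E: (2)(-3) − (-2)(4) = 2
E→F: (-2)(-2.5) − (-2.5)(-3) = -2.5
F→G: (-2.5)(-5) − (-5)(-2.5) = 0
G→A: (-5)(8) − (-7)(-5) = -75
Σ = -164.75
Signed area = Σ/2 = -82.375 (negative ⇒ clockwise traversal).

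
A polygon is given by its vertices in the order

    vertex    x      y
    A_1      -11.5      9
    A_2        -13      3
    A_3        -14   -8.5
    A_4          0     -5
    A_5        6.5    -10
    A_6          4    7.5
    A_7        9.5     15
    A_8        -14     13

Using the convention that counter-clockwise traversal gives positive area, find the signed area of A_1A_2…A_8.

Σ = (82.5) + (152.5) + (70) + (32.5) + (88.75) + (-11.25) + (333.5) + (23.5) = 772
Signed area = Σ/2 = 386 (positive ⇒ counter-clockwise traversal).

386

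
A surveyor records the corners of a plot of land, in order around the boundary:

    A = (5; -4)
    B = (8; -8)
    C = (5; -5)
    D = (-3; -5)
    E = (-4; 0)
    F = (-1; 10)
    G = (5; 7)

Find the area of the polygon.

110

Apply Gauss's area formula: 2A = Σ (x_i·y_{i+1} − x_{i+1}·y_i), indices taken mod 7.
Cross-terms: -8, 0, -40, -20, -40, -57, -55  ⇒  Σ = -220
Area = |Σ|/2 = 110.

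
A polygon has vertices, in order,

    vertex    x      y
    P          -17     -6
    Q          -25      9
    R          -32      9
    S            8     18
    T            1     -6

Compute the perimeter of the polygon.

108

|PQ| = √((-8)² + (15)²) = √289 = 17
|QR| = √((-7)² + (0)²) = √49 = 7
|RS| = √((40)² + (9)²) = √1681 = 41
|ST| = √((-7)² + (-24)²) = √625 = 25
|TP| = √((-18)² + (0)²) = √324 = 18
Perimeter = 17 + 7 + 41 + 25 + 18 = 108.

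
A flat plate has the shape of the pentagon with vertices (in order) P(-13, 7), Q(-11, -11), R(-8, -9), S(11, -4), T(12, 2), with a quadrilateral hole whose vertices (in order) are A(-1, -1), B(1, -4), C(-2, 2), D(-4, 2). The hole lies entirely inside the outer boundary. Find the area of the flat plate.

Outer boundary:
Apply the shoelace formula: 2A = Σ (x_i·y_{i+1} − x_{i+1}·y_i), indices taken mod 5.
Σ = (220) + (11) + (131) + (70) + (110) = 542
Area = |Σ|/2 = 271.
Hole:
A→B: (-1)(-4) − (1)(-1) = 5
B→C: (1)(2) − (-2)(-4) = -6
C→D: (-2)(2) − (-4)(2) = 4
D→A: (-4)(-1) − (-1)(2) = 6
Σ = 9
Area = |Σ|/2 = 4.5.
Net area = 271 − 4.5 = 266.5.

266.5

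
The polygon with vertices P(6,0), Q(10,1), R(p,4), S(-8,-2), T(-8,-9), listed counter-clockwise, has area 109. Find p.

The doubled signed area Σ (x_i y_{i+1} − x_{i+1} y_i) is linear in p.
With p=0 it equals 188; the coefficient of p is -3 (from the two edges through R).
So -3·p + 188 = 2·109 = 218 ⇒ p = -10.

-10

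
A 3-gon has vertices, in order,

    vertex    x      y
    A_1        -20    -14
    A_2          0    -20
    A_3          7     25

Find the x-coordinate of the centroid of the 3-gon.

-13/3

Apply Gauss's area formula. First the cross-terms c_i = x_i·y_{i+1} − x_{i+1}·y_i:
  400, 140, 402  ⇒  2A = 942, A = 471.
Then Σ (x_i + x_{i+1})·c_i = -12246, so x̄ = -12246 / (6·471) = -13/3.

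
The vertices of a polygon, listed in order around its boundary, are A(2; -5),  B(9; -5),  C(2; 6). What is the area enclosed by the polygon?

Apply Gauss's area formula: 2A = Σ (x_i·y_{i+1} − x_{i+1}·y_i), indices taken mod 3.
Σ = (35) + (64) + (-22) = 77
Area = |Σ|/2 = 38.5.

38.5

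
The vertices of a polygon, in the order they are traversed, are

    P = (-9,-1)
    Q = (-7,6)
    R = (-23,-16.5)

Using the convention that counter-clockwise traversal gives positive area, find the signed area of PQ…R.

33.5

Cross-terms: -61, 253.5, -125.5  ⇒  Σ = 67
Signed area = Σ/2 = 33.5 (positive ⇒ counter-clockwise traversal).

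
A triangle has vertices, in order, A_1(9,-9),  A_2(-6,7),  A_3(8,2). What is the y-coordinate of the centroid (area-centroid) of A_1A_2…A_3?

Apply the shoelace formula. First the cross-terms c_i = x_i·y_{i+1} − x_{i+1}·y_i:
  9, -68, -90  ⇒  2A = -149, A = -74.5.
Then Σ (y_i + y_{i+1})·c_i = 0, so ȳ = 0 / (6·(-74.5)) = 0.

0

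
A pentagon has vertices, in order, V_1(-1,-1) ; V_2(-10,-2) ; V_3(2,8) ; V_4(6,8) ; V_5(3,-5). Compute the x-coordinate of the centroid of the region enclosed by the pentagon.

Apply the shoelace (surveyor's) formula. First the cross-terms c_i = x_i·y_{i+1} − x_{i+1}·y_i:
  -8, -76, -32, -54, -8  ⇒  2A = -178, A = -89.
Then Σ (x_i + x_{i+1})·c_i = -62, so x̄ = -62 / (6·(-89)) = 31/267.

31/267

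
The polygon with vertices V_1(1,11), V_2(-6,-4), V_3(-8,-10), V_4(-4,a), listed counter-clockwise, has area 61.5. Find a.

The doubled signed area Σ (x_i y_{i+1} − x_{i+1} y_i) is linear in a.
With a=0 it equals 6; the coefficient of a is -9 (from the two edges through V_4).
So -9·a + 6 = 2·61.5 = 123 ⇒ a = -13.

-13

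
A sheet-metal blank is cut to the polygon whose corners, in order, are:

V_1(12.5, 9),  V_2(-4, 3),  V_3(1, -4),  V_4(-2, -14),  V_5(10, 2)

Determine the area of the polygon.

Σ = (73.5) + (13) + (-22) + (136) + (65) = 265.5
Area = |Σ|/2 = 132.75.

132.75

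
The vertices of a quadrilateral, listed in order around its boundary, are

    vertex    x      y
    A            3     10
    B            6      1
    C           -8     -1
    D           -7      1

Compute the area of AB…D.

71.5

Σ = (-57) + (2) + (-15) + (-73) = -143
Area = |Σ|/2 = 71.5.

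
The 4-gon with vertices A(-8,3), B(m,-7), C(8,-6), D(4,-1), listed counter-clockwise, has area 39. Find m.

6

The doubled signed area Σ (x_i y_{i+1} − x_{i+1} y_i) is linear in m.
With m=0 it equals 132; the coefficient of m is -9 (from the two edges through B).
So -9·m + 132 = 2·39 = 78 ⇒ m = 6.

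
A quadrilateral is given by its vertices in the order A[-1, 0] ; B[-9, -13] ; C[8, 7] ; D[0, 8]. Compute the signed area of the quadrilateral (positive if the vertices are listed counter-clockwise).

Cross-terms: 13, 41, 64, 8  ⇒  Σ = 126
Signed area = Σ/2 = 63 (positive ⇒ counter-clockwise traversal).

63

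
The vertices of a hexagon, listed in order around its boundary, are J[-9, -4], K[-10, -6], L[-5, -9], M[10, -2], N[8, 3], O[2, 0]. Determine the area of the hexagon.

Apply the shoelace (surveyor's) formula: 2A = Σ (x_i·y_{i+1} − x_{i+1}·y_i), indices taken mod 6.
Σ = (14) + (60) + (100) + (46) + (-6) + (-8) = 206
Area = |Σ|/2 = 103.

103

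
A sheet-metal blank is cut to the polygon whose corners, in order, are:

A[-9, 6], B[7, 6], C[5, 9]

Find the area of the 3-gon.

Apply the shoelace formula: 2A = Σ (x_i·y_{i+1} − x_{i+1}·y_i), indices taken mod 3.
Σ = (-96) + (33) + (111) = 48
Area = |Σ|/2 = 24.

24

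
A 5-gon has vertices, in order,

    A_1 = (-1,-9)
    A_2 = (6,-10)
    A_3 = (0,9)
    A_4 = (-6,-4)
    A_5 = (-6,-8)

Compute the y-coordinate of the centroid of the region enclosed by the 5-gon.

Apply the surveyor's formula. First the cross-terms c_i = x_i·y_{i+1} − x_{i+1}·y_i:
  64, 54, 54, 24, 46  ⇒  2A = 242, A = 121.
Then Σ (y_i + y_{i+1})·c_i = -2070, so ȳ = -2070 / (6·121) = -345/121.

-345/121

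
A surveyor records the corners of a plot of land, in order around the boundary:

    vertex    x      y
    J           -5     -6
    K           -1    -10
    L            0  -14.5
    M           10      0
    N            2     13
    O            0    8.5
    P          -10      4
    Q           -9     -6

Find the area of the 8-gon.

Apply Gauss's area formula: 2A = Σ (x_i·y_{i+1} − x_{i+1}·y_i), indices taken mod 8.
Σ = (44) + (14.5) + (145) + (130) + (17) + (85) + (96) + (24) = 555.5
Area = |Σ|/2 = 277.75.

277.75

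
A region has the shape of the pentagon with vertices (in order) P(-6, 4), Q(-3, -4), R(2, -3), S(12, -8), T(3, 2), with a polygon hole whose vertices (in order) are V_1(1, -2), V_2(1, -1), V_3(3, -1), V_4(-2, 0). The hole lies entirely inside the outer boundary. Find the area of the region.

Outer boundary:
Apply the surveyor's formula: 2A = Σ (x_i·y_{i+1} − x_{i+1}·y_i), indices taken mod 5.
P→Q: (-6)(-4) − (-3)(4) = 36
Q→R: (-3)(-3) − (2)(-4) = 17
R→S: (2)(-8) − (12)(-3) = 20
S→T: (12)(2) − (3)(-8) = 48
T→P: (3)(4) − (-6)(2) = 24
Σ = 145
Area = |Σ|/2 = 72.5.
Hole:
Σ = (1) + (2) + (-2) + (4) = 5
Area = |Σ|/2 = 2.5.
Net area = 72.5 − 2.5 = 70.

70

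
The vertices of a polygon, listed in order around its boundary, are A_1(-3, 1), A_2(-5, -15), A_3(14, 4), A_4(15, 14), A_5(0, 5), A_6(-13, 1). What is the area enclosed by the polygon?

253

Apply Gauss's area formula: 2A = Σ (x_i·y_{i+1} − x_{i+1}·y_i), indices taken mod 6.
Cross-terms: 50, 190, 136, 75, 65, -10  ⇒  Σ = 506
Area = |Σ|/2 = 253.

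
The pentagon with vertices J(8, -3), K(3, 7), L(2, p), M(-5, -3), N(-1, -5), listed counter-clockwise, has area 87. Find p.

Write out the shoelace sum; only the two edges meeting at L involve p:
2·Area = [(3·p − 2·7) + (2·(-3) − (-5)·p)] + 130
       = 8·p + 110 = 174
⇒ p = 8.

8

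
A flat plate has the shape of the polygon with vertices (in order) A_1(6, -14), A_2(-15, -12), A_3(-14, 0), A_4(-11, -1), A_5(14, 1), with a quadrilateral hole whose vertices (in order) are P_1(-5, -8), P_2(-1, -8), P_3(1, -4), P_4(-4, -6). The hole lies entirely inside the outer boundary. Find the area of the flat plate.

Outer boundary:
Apply the surveyor's formula: 2A = Σ (x_i·y_{i+1} − x_{i+1}·y_i), indices taken mod 5.
A_1→A_2: (6)(-12) − (-15)(-14) = -282
A_2→A_3: (-15)(0) − (-14)(-12) = -168
A_3→A_4: (-14)(-1) − (-11)(0) = 14
A_4→A_5: (-11)(1) − (14)(-1) = 3
A_5→A_1: (14)(-14) − (6)(1) = -202
Σ = -635
Area = |Σ|/2 = 317.5.
Hole:
P_1→P_2: (-5)(-8) − (-1)(-8) = 32
P_2→P_3: (-1)(-4) − (1)(-8) = 12
P_3→P_4: (1)(-6) − (-4)(-4) = -22
P_4→P_1: (-4)(-8) − (-5)(-6) = 2
Σ = 24
Area = |Σ|/2 = 12.
Net area = 317.5 − 12 = 305.5.

305.5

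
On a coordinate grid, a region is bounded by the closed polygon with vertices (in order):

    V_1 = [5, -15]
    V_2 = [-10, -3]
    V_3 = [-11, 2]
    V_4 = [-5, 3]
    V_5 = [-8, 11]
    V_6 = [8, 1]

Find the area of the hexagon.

246.5

Σ = (-165) + (-53) + (-23) + (-31) + (-96) + (-125) = -493
Area = |Σ|/2 = 246.5.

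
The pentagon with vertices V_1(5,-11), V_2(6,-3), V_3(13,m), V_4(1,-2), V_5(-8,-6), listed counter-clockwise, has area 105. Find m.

10

The doubled signed area Σ (x_i y_{i+1} − x_{i+1} y_i) is linear in m.
With m=0 it equals 160; the coefficient of m is 5 (from the two edges through V_3).
So 5·m + 160 = 2·105 = 210 ⇒ m = 10.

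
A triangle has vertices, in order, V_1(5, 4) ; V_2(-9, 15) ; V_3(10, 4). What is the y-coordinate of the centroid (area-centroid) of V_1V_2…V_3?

23/3

Apply Gauss's area formula. First the cross-terms c_i = x_i·y_{i+1} − x_{i+1}·y_i:
  111, -186, 20  ⇒  2A = -55, A = -27.5.
Then Σ (y_i + y_{i+1})·c_i = -1265, so ȳ = -1265 / (6·(-27.5)) = 23/3.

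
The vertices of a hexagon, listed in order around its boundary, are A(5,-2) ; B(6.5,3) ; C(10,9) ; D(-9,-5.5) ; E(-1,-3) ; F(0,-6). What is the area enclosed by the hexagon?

Apply Gauss's area formula: 2A = Σ (x_i·y_{i+1} − x_{i+1}·y_i), indices taken mod 6.
Cross-terms: 28, 28.5, 26, 21.5, 6, 30  ⇒  Σ = 140
Area = |Σ|/2 = 70.

70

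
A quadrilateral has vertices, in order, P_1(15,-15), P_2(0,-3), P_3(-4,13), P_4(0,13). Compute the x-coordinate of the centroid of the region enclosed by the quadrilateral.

11/3

Apply Gauss's area formula. First the cross-terms c_i = x_i·y_{i+1} − x_{i+1}·y_i:
  -45, -12, -52, -195  ⇒  2A = -304, A = -152.
Then Σ (x_i + x_{i+1})·c_i = -3344, so x̄ = -3344 / (6·(-152)) = 11/3.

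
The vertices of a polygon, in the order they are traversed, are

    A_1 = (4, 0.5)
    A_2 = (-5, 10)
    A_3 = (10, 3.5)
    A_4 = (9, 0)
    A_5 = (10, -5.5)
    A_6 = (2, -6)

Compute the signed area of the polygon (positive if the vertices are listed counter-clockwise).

-90

Apply the shoelace (surveyor's) formula: 2A = Σ (x_i·y_{i+1} − x_{i+1}·y_i), indices taken mod 6.
Σ = (42.5) + (-117.5) + (-31.5) + (-49.5) + (-49) + (25) = -180
Signed area = Σ/2 = -90 (negative ⇒ clockwise traversal).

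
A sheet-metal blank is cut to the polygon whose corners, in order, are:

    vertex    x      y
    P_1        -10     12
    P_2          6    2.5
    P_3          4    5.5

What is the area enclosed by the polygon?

Apply the shoelace formula: 2A = Σ (x_i·y_{i+1} − x_{i+1}·y_i), indices taken mod 3.
Σ = (-97) + (23) + (103) = 29
Area = |Σ|/2 = 14.5.

14.5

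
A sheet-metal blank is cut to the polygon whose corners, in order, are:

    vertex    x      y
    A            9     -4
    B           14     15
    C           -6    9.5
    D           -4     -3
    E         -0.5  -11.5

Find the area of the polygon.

310

Apply the shoelace formula: 2A = Σ (x_i·y_{i+1} − x_{i+1}·y_i), indices taken mod 5.
Σ = (191) + (223) + (56) + (44.5) + (105.5) = 620
Area = |Σ|/2 = 310.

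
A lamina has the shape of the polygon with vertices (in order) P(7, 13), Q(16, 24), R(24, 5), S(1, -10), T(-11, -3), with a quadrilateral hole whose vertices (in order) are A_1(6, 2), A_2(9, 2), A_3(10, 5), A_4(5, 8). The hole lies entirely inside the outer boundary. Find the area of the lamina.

Outer boundary:
Apply Gauss's area formula: 2A = Σ (x_i·y_{i+1} − x_{i+1}·y_i), indices taken mod 5.
P→Q: (7)(24) − (16)(13) = -40
Q→R: (16)(5) − (24)(24) = -496
R→S: (24)(-10) − (1)(5) = -245
S→T: (1)(-3) − (-11)(-10) = -113
T→P: (-11)(13) − (7)(-3) = -122
Σ = -1016
Area = |Σ|/2 = 508.
Hole:
Apply the shoelace (surveyor's) formula: 2A = Σ (x_i·y_{i+1} − x_{i+1}·y_i), indices taken mod 4.
A_1→A_2: (6)(2) − (9)(2) = -6
A_2→A_3: (9)(5) − (10)(2) = 25
A_3→A_4: (10)(8) − (5)(5) = 55
A_4→A_1: (5)(2) − (6)(8) = -38
Σ = 36
Area = |Σ|/2 = 18.
Net area = 508 − 18 = 490.

490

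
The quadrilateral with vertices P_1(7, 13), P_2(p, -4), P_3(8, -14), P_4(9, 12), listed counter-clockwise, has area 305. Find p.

-13

Write out the shoelace sum; only the two edges meeting at P_2 involve p:
2·Area = [(7·(-4) − p·13) + (p·(-14) − 8·(-4))] + 255
       = -27·p + 259 = 610
⇒ p = -13.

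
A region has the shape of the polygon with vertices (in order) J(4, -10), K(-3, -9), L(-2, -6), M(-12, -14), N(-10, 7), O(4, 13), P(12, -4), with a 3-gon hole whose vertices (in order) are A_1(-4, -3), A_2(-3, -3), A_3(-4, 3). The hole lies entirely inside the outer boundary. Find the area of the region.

Outer boundary:
Apply Gauss's area formula: 2A = Σ (x_i·y_{i+1} − x_{i+1}·y_i), indices taken mod 7.
J→K: (4)(-9) − (-3)(-10) = -66
K→L: (-3)(-6) − (-2)(-9) = 0
L→M: (-2)(-14) − (-12)(-6) = -44
M→N: (-12)(7) − (-10)(-14) = -224
N→O: (-10)(13) − (4)(7) = -158
O→P: (4)(-4) − (12)(13) = -172
P→J: (12)(-10) − (4)(-4) = -104
Σ = -768
Area = |Σ|/2 = 384.
Hole:
Apply the shoelace formula: 2A = Σ (x_i·y_{i+1} − x_{i+1}·y_i), indices taken mod 3.
A_1→A_2: (-4)(-3) − (-3)(-3) = 3
A_2→A_3: (-3)(3) − (-4)(-3) = -21
A_3→A_1: (-4)(-3) − (-4)(3) = 24
Σ = 6
Area = |Σ|/2 = 3.
Net area = 384 − 3 = 381.

381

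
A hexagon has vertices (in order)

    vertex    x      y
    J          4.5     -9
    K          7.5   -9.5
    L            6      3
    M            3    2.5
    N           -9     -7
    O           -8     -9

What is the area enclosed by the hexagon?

124.625

Σ = (24.75) + (79.5) + (6) + (1.5) + (25) + (112.5) = 249.25
Area = |Σ|/2 = 124.625.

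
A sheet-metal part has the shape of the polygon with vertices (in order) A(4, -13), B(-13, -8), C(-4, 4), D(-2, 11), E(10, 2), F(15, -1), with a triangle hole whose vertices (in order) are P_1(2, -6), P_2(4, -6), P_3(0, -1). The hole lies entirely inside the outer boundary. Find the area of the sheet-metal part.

328

Outer boundary:
Apply Gauss's area formula: 2A = Σ (x_i·y_{i+1} − x_{i+1}·y_i), indices taken mod 6.
A→B: (4)(-8) − (-13)(-13) = -201
B→C: (-13)(4) − (-4)(-8) = -84
C→D: (-4)(11) − (-2)(4) = -36
D→E: (-2)(2) − (10)(11) = -114
E→F: (10)(-1) − (15)(2) = -40
F→A: (15)(-13) − (4)(-1) = -191
Σ = -666
Area = |Σ|/2 = 333.
Hole:
Apply Gauss's area formula: 2A = Σ (x_i·y_{i+1} − x_{i+1}·y_i), indices taken mod 3.
P_1→P_2: (2)(-6) − (4)(-6) = 12
P_2→P_3: (4)(-1) − (0)(-6) = -4
P_3→P_1: (0)(-6) − (2)(-1) = 2
Σ = 10
Area = |Σ|/2 = 5.
Net area = 333 − 5 = 328.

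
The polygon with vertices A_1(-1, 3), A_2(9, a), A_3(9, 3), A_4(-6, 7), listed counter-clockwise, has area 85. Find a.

Write out the shoelace sum; only the two edges meeting at A_2 involve a:
2·Area = [((-1)·a − 9·3) + (9·3 − 9·a)] + 70
       = -10·a + 70 = 170
⇒ a = -10.

-10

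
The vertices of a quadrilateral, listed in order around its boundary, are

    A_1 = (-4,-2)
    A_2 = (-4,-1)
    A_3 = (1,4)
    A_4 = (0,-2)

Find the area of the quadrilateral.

Apply the shoelace formula: 2A = Σ (x_i·y_{i+1} − x_{i+1}·y_i), indices taken mod 4.
Σ = (-4) + (-15) + (-2) + (-8) = -29
Area = |Σ|/2 = 14.5.

14.5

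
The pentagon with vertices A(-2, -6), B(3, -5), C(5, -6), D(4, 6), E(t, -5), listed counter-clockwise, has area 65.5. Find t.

The doubled signed area Σ (x_i y_{i+1} − x_{i+1} y_i) is linear in t.
With t=0 it equals 59; the coefficient of t is -12 (from the two edges through E).
So -12·t + 59 = 2·65.5 = 131 ⇒ t = -6.

-6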